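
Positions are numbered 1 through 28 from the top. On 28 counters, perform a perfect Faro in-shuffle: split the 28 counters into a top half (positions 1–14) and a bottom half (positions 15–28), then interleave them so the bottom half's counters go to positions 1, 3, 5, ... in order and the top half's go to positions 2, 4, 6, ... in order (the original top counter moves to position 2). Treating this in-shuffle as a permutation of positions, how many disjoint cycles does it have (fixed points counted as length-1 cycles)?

Trace each unvisited position around until it returns:
(1 2 4 8 16 3 ... len 28)
1 cycle in total.

1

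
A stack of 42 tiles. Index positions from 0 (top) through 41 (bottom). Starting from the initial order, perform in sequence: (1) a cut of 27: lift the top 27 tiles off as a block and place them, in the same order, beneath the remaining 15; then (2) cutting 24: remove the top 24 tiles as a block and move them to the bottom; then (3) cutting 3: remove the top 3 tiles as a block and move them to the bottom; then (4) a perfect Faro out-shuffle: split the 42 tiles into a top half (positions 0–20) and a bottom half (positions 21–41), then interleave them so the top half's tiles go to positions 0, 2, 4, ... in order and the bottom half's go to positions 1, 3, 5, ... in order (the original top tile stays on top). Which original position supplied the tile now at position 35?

8

Undo the operations in reverse order, starting from position 35:
  undo op 4 (out-shuffle, from bottom half): 35 ← 38
  undo op 3 (cut 3): 38 ← 41
  undo op 2 (cut 24): 41 ← 23
  undo op 1 (cut 27): 23 ← 8
So the tile at position 35 came from original position 8.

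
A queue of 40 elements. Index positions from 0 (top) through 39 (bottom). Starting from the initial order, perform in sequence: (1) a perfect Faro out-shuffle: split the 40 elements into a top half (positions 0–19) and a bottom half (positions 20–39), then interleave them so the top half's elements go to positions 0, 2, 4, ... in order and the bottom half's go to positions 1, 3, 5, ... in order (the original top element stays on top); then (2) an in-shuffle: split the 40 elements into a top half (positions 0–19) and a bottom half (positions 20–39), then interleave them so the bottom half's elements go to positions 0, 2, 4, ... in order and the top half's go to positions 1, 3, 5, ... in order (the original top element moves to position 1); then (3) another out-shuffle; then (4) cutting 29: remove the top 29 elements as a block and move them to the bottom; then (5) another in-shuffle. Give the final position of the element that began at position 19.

9

Track the element from position 19 forward through each operation:
  after op 1 (out-shuffle): 19 → 38
  after op 2 (in-shuffle): 38 → 36
  after op 3 (out-shuffle): 36 → 33
  after op 4 (cut 29): 33 → 4
  after op 5 (in-shuffle): 4 → 9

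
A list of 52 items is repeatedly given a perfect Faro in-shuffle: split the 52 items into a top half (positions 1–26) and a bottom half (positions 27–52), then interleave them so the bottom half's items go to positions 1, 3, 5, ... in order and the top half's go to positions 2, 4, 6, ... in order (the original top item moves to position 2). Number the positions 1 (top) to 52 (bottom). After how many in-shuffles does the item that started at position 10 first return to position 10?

52

Follow position 10 under repeated in-shuffles:
10 → 20 → 40 → 27 → 1 → 2 → 4 → 8 → ... → 10 (length 52)
It first returns after 52 in-shuffles.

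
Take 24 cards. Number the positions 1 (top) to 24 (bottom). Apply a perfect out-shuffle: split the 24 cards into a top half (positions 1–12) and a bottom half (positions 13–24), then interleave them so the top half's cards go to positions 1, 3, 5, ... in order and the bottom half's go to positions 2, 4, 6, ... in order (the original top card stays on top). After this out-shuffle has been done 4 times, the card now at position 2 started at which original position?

14

Work backwards from position 2, undoing one out-shuffle at a time:
2 ← 13 ← 7 ← 4 ← 14
So the card now at position 2 started at position 14.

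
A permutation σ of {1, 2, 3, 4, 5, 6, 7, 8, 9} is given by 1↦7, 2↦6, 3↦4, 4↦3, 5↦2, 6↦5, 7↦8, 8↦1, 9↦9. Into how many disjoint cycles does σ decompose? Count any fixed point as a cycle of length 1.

Cycle decomposition: (1 7 8) (2 6 5) (3 4) (9).
4 cycles.

4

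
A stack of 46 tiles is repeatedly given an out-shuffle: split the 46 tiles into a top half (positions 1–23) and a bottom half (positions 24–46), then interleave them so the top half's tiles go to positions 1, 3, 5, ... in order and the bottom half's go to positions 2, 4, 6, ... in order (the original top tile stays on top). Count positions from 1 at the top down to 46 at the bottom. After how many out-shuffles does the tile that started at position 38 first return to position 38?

12

Follow position 38 under repeated out-shuffles:
38 → 30 → 14 → 27 → 8 → 15 → 29 → 12 → 23 → 45 → 44 → 42 → 38
It first returns after 12 out-shuffles.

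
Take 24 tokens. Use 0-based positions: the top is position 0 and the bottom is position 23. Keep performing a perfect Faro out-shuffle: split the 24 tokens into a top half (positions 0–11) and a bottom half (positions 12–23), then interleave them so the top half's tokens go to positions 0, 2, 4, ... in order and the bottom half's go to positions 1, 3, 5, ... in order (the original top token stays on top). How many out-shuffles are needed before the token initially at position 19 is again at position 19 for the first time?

Follow position 19 under repeated out-shuffles:
19 → 15 → 7 → 14 → 5 → 10 → 20 → 17 → 11 → 22 → 21 → 19
It first returns after 11 out-shuffles.

11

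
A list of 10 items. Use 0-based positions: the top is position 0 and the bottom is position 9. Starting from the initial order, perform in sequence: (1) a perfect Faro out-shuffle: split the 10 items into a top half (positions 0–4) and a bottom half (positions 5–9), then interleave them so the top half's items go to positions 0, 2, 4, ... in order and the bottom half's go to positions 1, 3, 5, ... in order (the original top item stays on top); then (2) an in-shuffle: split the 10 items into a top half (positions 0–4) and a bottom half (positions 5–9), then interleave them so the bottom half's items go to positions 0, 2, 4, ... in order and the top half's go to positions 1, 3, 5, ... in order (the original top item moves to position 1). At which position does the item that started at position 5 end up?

Track the item from position 5 forward through each operation:
  after op 1 (out-shuffle): 5 → 1
  after op 2 (in-shuffle): 1 → 3

3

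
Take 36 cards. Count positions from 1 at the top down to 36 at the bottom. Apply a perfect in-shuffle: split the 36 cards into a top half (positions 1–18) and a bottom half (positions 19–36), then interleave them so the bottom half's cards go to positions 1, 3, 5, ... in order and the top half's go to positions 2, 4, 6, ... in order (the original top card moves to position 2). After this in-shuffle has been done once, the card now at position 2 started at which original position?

1

Work backwards from position 2, undoing one in-shuffle at a time:
2 ← 1
So the card now at position 2 started at position 1.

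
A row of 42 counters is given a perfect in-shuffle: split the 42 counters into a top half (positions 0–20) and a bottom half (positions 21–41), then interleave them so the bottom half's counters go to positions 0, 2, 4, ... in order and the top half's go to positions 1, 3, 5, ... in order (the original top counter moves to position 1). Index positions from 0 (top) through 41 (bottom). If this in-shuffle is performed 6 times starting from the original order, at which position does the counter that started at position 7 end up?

38

Track the counter's position through each in-shuffle:
7 → 15 → 31 → 20 → 41 → 40 → 38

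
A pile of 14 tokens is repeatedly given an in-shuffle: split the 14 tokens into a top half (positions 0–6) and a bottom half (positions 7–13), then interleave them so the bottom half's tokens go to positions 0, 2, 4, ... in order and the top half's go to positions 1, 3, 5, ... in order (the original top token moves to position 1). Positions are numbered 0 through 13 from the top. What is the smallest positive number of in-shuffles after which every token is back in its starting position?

4

The in-shuffle permutes the 14 positions with cycle lengths [2, 4, 4, 4].
Every token is home exactly when every cycle has completed a whole number of laps, i.e. after lcm(2, 4) = 4 in-shuffles.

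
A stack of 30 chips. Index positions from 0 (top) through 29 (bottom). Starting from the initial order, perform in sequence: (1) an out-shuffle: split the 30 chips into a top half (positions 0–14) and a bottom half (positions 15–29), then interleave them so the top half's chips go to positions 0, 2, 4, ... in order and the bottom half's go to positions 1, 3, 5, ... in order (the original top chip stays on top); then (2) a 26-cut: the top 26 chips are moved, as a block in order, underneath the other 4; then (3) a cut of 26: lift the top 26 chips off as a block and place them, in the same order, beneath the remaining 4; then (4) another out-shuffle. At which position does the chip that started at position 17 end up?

Track the chip from position 17 forward through each operation:
  after op 1 (out-shuffle): 17 → 5
  after op 2 (cut 26): 5 → 9
  after op 3 (cut 26): 9 → 13
  after op 4 (out-shuffle): 13 → 26

26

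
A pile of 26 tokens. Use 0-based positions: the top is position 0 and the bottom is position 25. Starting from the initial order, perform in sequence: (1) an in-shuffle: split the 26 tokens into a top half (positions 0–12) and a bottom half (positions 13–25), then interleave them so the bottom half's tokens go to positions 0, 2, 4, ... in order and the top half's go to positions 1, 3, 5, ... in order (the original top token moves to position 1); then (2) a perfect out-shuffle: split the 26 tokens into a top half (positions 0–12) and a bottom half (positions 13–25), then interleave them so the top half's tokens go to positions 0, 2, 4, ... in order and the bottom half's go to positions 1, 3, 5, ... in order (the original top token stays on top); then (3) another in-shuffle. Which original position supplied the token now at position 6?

17

Undo the operations in reverse order, starting from position 6:
  undo op 3 (in-shuffle, from bottom half): 6 ← 16
  undo op 2 (out-shuffle, from top half): 16 ← 8
  undo op 1 (in-shuffle, from bottom half): 8 ← 17
So the token at position 6 came from original position 17.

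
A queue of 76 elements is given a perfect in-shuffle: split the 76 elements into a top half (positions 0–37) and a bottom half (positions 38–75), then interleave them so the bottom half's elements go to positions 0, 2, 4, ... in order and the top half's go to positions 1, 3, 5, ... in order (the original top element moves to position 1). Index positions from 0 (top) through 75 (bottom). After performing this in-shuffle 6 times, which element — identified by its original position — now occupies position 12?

75

Work backwards from position 12, undoing one in-shuffle at a time:
12 ← 44 ← 60 ← 68 ← 72 ← 74 ← 75
So the element now at position 12 started at position 75.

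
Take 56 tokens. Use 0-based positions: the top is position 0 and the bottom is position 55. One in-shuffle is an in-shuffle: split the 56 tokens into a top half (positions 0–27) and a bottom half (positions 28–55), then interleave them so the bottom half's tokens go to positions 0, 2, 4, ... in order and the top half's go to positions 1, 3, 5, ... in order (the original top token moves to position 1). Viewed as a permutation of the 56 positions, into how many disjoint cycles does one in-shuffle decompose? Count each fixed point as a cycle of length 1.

4

Trace each unvisited position around until it returns:
(0 1 3 7 15 31 ... len 18) (2 5 11 23 47 38 ... len 18) (4 9 19 39 22 45 ... len 18) (18 37)
4 cycles in total.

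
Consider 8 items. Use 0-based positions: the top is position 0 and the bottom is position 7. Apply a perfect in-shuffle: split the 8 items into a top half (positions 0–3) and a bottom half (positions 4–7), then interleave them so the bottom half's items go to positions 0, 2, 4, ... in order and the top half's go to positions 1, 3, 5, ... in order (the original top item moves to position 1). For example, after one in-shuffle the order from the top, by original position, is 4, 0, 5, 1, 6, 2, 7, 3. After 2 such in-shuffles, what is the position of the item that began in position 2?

Track the item's position through each in-shuffle:
2 → 5 → 2

2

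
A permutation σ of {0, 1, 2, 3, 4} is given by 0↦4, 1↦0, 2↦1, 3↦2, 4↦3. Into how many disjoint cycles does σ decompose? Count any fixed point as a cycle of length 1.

Cycle decomposition: (0 4 3 2 1).
1 cycle.

1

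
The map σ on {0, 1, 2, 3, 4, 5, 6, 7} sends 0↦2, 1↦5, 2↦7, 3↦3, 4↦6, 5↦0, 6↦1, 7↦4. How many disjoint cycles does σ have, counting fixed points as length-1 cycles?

Cycle decomposition: (0 2 7 4 6 1 5) (3).
2 cycles.

2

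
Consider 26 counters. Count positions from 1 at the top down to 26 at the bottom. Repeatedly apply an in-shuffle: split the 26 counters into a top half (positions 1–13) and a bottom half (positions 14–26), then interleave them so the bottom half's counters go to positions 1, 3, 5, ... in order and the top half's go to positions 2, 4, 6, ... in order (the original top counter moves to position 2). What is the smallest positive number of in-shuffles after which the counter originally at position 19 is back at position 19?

Follow position 19 under repeated in-shuffles:
19 → 11 → 22 → 17 → 7 → 14 → 1 → 2 → 4 → 8 → 16 → 5 → 10 → 20 → 13 → 26 → 25 → 23 → 19
It first returns after 18 in-shuffles.

18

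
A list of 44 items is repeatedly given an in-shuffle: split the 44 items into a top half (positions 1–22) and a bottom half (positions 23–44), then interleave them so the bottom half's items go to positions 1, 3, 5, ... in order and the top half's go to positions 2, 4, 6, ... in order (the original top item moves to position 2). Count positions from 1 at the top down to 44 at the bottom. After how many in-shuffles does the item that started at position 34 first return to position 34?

12

Follow position 34 under repeated in-shuffles:
34 → 23 → 1 → 2 → 4 → 8 → 16 → 32 → 19 → 38 → 31 → 17 → 34
It first returns after 12 in-shuffles.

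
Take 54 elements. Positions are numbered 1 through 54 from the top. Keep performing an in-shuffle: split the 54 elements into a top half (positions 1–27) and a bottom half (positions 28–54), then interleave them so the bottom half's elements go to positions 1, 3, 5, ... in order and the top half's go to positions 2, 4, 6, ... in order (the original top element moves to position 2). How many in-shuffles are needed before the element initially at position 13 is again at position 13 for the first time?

20

Follow position 13 under repeated in-shuffles:
13 → 26 → 52 → 49 → 43 → 31 → 7 → 14 → 28 → 1 → 2 → 4 → 8 → 16 → 32 → 9 → 18 → 36 → 17 → 34 → 13
It first returns after 20 in-shuffles.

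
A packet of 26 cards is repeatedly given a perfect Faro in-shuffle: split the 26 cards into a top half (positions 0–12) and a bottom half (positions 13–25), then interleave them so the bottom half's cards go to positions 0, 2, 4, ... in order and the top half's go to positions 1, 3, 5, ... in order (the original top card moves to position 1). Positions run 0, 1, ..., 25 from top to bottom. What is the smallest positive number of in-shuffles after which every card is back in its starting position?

The in-shuffle permutes the 26 positions with cycle lengths [2, 6, 18].
Every card is home exactly when every cycle has completed a whole number of laps, i.e. after lcm(2, 6, 18) = 18 in-shuffles.

18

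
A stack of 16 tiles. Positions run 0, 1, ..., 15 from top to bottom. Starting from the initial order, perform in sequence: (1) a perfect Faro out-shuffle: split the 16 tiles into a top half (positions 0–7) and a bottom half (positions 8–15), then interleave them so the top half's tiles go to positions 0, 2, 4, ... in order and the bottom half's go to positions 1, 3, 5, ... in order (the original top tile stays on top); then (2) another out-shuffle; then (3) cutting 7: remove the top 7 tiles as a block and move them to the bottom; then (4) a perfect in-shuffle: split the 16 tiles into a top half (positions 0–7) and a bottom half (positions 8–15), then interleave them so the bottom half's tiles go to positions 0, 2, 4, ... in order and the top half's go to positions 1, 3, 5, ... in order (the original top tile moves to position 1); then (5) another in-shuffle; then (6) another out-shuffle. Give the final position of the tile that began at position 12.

0

Track the tile from position 12 forward through each operation:
  after op 1 (out-shuffle): 12 → 9
  after op 2 (out-shuffle): 9 → 3
  after op 3 (cut 7): 3 → 12
  after op 4 (in-shuffle): 12 → 8
  after op 5 (in-shuffle): 8 → 0
  after op 6 (out-shuffle): 0 → 0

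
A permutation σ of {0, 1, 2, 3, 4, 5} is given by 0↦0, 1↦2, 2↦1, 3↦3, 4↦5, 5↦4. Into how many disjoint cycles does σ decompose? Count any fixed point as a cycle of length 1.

Cycle decomposition: (0) (1 2) (3) (4 5).
4 cycles.

4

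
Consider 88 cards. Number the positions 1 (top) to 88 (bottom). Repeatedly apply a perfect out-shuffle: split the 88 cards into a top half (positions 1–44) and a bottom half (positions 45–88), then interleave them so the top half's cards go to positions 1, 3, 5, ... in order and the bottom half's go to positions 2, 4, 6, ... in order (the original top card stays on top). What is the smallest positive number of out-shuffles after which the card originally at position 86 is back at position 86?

28

Follow position 86 under repeated out-shuffles:
86 → 84 → 80 → 72 → 56 → 24 → 47 → 6 → ... → 86 (length 28)
It first returns after 28 out-shuffles.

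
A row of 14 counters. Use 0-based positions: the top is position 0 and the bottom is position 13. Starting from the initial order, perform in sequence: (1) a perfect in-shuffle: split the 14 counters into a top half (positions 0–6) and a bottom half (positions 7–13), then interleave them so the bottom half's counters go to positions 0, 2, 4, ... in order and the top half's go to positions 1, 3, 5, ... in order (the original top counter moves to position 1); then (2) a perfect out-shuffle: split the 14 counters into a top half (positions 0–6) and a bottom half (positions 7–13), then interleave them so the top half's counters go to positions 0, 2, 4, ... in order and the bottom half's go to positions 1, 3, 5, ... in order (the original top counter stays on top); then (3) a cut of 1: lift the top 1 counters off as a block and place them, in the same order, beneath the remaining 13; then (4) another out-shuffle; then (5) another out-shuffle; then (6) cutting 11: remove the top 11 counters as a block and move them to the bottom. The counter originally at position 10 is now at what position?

Track the counter from position 10 forward through each operation:
  after op 1 (in-shuffle): 10 → 6
  after op 2 (out-shuffle): 6 → 12
  after op 3 (cut 1): 12 → 11
  after op 4 (out-shuffle): 11 → 9
  after op 5 (out-shuffle): 9 → 5
  after op 6 (cut 11): 5 → 8

8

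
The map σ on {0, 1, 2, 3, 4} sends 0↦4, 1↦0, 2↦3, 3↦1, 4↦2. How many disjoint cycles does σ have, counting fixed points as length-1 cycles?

Cycle decomposition: (0 4 2 3 1).
1 cycle.

1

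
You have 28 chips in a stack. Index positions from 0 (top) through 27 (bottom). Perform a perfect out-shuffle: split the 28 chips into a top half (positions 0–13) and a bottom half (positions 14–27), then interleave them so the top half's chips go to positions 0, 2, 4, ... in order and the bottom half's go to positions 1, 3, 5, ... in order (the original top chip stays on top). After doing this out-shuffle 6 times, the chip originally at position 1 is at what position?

10

Track the chip's position through each out-shuffle:
1 → 2 → 4 → 8 → 16 → 5 → 10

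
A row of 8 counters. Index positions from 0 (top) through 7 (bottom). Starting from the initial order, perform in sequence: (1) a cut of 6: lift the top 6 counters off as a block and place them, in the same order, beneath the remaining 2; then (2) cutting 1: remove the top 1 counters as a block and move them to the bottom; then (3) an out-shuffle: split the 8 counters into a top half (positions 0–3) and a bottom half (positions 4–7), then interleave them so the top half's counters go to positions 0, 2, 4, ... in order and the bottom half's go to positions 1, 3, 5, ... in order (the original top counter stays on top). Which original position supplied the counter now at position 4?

1

Undo the operations in reverse order, starting from position 4:
  undo op 3 (out-shuffle, from top half): 4 ← 2
  undo op 2 (cut 1): 2 ← 3
  undo op 1 (cut 6): 3 ← 1
So the counter at position 4 came from original position 1.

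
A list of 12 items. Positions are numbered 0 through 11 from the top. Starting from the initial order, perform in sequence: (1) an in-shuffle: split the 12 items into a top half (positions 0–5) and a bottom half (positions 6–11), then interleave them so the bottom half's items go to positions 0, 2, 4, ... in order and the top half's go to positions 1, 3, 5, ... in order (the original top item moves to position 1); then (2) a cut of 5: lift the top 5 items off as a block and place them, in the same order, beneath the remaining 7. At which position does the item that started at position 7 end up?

9

Track the item from position 7 forward through each operation:
  after op 1 (in-shuffle): 7 → 2
  after op 2 (cut 5): 2 → 9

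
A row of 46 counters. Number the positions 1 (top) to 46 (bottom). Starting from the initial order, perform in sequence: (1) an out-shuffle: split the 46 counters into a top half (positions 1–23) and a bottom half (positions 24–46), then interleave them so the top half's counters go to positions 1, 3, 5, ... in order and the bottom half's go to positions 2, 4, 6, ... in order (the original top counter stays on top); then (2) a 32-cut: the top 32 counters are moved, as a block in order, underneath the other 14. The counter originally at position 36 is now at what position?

Track the counter from position 36 forward through each operation:
  after op 1 (out-shuffle): 36 → 26
  after op 2 (cut 32): 26 → 40

40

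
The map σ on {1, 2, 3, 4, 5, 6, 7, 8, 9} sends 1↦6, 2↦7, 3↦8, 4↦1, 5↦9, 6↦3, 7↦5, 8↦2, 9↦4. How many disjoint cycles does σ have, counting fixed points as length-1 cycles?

1

Cycle decomposition: (1 6 3 8 2 7 5 9 4).
1 cycle.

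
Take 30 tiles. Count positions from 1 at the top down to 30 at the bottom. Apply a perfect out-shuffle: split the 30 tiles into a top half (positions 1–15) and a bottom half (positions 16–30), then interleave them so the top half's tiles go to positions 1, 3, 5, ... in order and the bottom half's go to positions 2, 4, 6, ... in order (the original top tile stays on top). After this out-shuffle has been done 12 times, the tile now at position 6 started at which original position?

10

Work backwards from position 6, undoing one out-shuffle at a time:
6 ← 18 ← 24 ← 27 ← 14 ← 22 ← 26 ← 28 ← 29 ← 15 ← 8 ← 19 ← 10
So the tile now at position 6 started at position 10.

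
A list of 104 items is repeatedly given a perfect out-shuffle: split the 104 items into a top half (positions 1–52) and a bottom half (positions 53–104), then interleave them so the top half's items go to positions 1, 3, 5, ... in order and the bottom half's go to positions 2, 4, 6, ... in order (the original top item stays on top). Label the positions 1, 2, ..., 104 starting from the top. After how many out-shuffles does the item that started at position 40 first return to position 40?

51

Follow position 40 under repeated out-shuffles:
40 → 79 → 54 → 4 → 7 → 13 → 25 → 49 → ... → 40 (length 51)
It first returns after 51 out-shuffles.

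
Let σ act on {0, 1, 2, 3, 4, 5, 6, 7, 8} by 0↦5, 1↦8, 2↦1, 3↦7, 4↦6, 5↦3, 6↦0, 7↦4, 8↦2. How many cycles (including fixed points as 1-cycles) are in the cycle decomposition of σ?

Cycle decomposition: (0 5 3 7 4 6) (1 8 2).
2 cycles.

2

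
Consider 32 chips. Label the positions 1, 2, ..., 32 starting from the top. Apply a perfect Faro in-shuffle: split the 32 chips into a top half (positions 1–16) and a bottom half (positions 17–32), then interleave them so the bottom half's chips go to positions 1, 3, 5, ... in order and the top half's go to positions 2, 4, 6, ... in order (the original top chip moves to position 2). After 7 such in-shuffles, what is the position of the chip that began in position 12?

18

Track the chip's position through each in-shuffle:
12 → 24 → 15 → 30 → 27 → 21 → 9 → 18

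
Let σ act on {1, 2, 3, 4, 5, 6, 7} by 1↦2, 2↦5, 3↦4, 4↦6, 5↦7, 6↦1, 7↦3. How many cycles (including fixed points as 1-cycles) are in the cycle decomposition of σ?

Cycle decomposition: (1 2 5 7 3 4 6).
1 cycle.

1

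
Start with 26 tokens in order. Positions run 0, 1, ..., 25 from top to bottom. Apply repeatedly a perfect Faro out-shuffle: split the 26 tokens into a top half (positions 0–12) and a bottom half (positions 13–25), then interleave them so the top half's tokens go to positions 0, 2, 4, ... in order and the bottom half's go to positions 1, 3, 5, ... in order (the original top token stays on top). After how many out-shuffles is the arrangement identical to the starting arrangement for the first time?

20

The out-shuffle permutes the 26 positions with cycle lengths [1, 1, 4, 20].
Every token is home exactly when every cycle has completed a whole number of laps, i.e. after lcm(1, 4, 20) = 20 out-shuffles.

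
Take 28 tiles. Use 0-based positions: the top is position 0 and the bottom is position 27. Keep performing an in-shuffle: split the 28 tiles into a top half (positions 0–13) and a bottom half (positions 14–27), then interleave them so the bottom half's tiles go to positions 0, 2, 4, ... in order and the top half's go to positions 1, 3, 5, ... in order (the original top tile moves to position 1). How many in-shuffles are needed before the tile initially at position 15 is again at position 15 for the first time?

Follow position 15 under repeated in-shuffles:
15 → 2 → 5 → 11 → 23 → 18 → 8 → 17 → ... → 15 (length 28)
It first returns after 28 in-shuffles.

28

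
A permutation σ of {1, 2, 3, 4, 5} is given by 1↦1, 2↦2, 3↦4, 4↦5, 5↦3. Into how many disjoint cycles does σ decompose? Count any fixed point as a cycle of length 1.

3

Cycle decomposition: (1) (2) (3 4 5).
3 cycles.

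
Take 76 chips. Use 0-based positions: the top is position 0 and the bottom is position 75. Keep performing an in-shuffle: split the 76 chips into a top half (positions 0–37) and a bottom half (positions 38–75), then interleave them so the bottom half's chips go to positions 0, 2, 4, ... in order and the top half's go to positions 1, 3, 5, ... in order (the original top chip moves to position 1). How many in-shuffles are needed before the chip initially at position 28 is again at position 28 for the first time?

30

Follow position 28 under repeated in-shuffles:
28 → 57 → 38 → 0 → 1 → 3 → 7 → 15 → ... → 28 (length 30)
It first returns after 30 in-shuffles.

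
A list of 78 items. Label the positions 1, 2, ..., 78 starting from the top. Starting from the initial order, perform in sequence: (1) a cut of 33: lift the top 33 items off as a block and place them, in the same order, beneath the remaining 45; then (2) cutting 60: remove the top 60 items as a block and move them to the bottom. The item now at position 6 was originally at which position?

21

Undo the operations in reverse order, starting from position 6:
  undo op 2 (cut 60): 6 ← 66
  undo op 1 (cut 33): 66 ← 21
So the item at position 6 came from original position 21.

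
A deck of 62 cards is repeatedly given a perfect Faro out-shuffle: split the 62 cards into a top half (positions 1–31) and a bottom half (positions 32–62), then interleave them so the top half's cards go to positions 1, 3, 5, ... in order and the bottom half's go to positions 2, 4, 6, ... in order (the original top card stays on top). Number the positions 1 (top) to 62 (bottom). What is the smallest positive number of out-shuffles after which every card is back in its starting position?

60

The out-shuffle permutes the 62 positions with cycle lengths [1, 1, 60].
Every card is home exactly when every cycle has completed a whole number of laps, i.e. after lcm(1, 60) = 60 out-shuffles.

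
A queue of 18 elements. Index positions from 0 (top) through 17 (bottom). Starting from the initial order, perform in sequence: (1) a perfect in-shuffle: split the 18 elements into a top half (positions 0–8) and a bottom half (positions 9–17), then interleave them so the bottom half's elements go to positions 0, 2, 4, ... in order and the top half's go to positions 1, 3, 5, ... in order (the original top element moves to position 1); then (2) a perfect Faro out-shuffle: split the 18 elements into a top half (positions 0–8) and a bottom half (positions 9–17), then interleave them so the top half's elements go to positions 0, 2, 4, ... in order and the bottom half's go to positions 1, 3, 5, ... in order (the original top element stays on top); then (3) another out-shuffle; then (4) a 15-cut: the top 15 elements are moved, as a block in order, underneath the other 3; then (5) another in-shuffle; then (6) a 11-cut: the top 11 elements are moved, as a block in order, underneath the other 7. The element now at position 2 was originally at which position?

Undo the operations in reverse order, starting from position 2:
  undo op 6 (cut 11): 2 ← 13
  undo op 5 (in-shuffle, from top half): 13 ← 6
  undo op 4 (cut 15): 6 ← 3
  undo op 3 (out-shuffle, from bottom half): 3 ← 10
  undo op 2 (out-shuffle, from top half): 10 ← 5
  undo op 1 (in-shuffle, from top half): 5 ← 2
So the element at position 2 came from original position 2.

2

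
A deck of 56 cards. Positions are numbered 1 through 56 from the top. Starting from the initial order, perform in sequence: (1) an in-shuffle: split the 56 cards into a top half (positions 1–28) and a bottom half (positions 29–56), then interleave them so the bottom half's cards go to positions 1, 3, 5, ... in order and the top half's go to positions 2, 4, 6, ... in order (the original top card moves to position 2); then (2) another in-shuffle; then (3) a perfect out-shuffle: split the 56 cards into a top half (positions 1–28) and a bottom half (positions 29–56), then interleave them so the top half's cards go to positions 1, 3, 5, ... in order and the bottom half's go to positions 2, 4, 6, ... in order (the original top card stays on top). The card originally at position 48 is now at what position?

41

Track the card from position 48 forward through each operation:
  after op 1 (in-shuffle): 48 → 39
  after op 2 (in-shuffle): 39 → 21
  after op 3 (out-shuffle): 21 → 41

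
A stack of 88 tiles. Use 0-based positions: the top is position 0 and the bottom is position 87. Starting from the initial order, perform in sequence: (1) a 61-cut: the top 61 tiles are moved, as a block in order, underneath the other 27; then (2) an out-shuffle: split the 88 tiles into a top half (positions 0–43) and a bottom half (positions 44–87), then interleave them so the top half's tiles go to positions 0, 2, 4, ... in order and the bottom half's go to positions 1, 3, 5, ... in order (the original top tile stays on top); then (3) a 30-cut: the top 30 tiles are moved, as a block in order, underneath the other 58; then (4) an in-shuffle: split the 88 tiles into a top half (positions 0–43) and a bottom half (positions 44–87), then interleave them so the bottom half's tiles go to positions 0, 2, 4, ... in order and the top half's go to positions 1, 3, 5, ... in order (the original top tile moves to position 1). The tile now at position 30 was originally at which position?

Undo the operations in reverse order, starting from position 30:
  undo op 4 (in-shuffle, from bottom half): 30 ← 59
  undo op 3 (cut 30): 59 ← 1
  undo op 2 (out-shuffle, from bottom half): 1 ← 44
  undo op 1 (cut 61): 44 ← 17
So the tile at position 30 came from original position 17.

17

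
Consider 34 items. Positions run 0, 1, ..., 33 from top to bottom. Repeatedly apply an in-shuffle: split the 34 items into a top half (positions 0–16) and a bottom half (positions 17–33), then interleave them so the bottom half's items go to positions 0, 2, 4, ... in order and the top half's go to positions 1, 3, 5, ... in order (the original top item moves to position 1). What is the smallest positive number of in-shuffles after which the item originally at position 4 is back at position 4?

3

Follow position 4 under repeated in-shuffles:
4 → 9 → 19 → 4
It first returns after 3 in-shuffles.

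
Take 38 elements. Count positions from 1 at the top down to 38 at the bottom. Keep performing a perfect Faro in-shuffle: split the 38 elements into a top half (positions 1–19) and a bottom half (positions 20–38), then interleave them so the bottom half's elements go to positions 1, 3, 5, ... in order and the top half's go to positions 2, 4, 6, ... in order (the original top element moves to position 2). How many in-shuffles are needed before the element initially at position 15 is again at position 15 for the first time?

Follow position 15 under repeated in-shuffles:
15 → 30 → 21 → 3 → 6 → 12 → 24 → 9 → 18 → 36 → 33 → 27 → 15
It first returns after 12 in-shuffles.

12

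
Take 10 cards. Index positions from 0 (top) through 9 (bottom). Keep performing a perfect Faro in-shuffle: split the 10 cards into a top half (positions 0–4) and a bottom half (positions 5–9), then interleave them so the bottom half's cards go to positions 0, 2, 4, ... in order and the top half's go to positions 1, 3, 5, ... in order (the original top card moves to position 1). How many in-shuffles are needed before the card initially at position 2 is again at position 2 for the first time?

Follow position 2 under repeated in-shuffles:
2 → 5 → 0 → 1 → 3 → 7 → 4 → 9 → 8 → 6 → 2
It first returns after 10 in-shuffles.

10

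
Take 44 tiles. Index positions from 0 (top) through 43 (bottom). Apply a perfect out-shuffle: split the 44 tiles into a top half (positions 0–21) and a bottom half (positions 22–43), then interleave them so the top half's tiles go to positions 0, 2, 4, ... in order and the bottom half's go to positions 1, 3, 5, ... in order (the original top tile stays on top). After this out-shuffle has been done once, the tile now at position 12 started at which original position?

6

Work backwards from position 12, undoing one out-shuffle at a time:
12 ← 6
So the tile now at position 12 started at position 6.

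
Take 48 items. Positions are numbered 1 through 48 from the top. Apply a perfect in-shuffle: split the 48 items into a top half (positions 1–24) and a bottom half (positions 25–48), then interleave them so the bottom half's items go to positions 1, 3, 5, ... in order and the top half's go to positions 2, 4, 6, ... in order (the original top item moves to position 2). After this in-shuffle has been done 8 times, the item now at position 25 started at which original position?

29

Work backwards from position 25, undoing one in-shuffle at a time:
25 ← 37 ← 43 ← 46 ← 23 ← 36 ← 18 ← 9 ← 29
So the item now at position 25 started at position 29.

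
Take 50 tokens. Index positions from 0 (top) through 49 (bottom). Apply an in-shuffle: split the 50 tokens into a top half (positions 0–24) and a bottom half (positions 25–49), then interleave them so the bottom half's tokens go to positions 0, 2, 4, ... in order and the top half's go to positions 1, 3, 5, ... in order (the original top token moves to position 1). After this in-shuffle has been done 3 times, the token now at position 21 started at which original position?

Work backwards from position 21, undoing one in-shuffle at a time:
21 ← 10 ← 30 ← 40
So the token now at position 21 started at position 40.

40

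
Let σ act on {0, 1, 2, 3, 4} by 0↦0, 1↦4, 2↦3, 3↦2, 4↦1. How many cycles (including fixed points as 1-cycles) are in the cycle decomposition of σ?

3

Cycle decomposition: (0) (1 4) (2 3).
3 cycles.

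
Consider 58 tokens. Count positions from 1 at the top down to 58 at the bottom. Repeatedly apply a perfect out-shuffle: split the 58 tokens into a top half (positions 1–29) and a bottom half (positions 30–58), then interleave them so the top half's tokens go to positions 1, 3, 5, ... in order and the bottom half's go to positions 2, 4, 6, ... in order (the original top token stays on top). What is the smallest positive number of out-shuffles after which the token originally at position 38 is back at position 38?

18

Follow position 38 under repeated out-shuffles:
38 → 18 → 35 → 12 → 23 → 45 → 32 → 6 → 11 → 21 → 41 → 24 → 47 → 36 → 14 → 27 → 53 → 48 → 38
It first returns after 18 out-shuffles.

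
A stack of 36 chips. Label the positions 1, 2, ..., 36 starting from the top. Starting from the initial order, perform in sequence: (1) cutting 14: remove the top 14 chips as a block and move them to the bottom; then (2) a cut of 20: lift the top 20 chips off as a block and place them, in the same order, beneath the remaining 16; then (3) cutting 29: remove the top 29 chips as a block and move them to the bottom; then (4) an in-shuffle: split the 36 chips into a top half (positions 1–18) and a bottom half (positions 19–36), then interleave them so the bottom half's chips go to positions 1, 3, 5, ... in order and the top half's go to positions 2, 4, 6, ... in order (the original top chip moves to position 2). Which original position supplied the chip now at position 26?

Undo the operations in reverse order, starting from position 26:
  undo op 4 (in-shuffle, from top half): 26 ← 13
  undo op 3 (cut 29): 13 ← 6
  undo op 2 (cut 20): 6 ← 26
  undo op 1 (cut 14): 26 ← 4
So the chip at position 26 came from original position 4.

4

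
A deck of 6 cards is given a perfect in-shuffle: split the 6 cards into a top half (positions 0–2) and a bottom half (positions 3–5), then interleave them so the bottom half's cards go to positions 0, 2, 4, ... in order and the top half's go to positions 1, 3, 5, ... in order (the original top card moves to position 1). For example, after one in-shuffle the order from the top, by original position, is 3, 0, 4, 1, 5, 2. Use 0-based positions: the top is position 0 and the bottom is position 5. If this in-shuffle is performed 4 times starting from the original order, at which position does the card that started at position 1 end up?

3

Track the card's position through each in-shuffle:
1 → 3 → 0 → 1 → 3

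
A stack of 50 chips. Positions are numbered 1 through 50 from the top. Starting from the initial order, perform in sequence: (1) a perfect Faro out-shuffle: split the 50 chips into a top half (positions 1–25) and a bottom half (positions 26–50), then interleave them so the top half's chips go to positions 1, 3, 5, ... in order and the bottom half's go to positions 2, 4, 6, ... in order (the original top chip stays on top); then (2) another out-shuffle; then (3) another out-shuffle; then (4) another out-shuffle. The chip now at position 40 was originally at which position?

31

Undo the operations in reverse order, starting from position 40:
  undo op 4 (out-shuffle, from bottom half): 40 ← 45
  undo op 3 (out-shuffle, from top half): 45 ← 23
  undo op 2 (out-shuffle, from top half): 23 ← 12
  undo op 1 (out-shuffle, from bottom half): 12 ← 31
So the chip at position 40 came from original position 31.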